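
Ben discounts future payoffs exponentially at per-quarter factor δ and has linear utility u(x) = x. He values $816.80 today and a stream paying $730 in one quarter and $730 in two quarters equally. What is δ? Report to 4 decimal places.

Present value of the stream is 730·δ + 730·δ². Indifference gives 730δ + 730δ² = 816.80.
That is, 730δ² + 730δ − 816.80 = 0, a quadratic in δ.
δ = (−730 + √(730² + 4·730·816.80)) / (2·730) = (−730 + √2917956.00) / 1460 ≈ 0.6700.

δ ≈ 0.6700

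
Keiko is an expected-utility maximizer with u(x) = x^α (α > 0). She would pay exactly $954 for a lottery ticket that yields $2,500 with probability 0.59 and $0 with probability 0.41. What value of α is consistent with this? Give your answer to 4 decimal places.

α ≈ 0.5477

EU(lottery) = 0.59·2500^α + 0.41·0 = 0.59·2500^α.
Indifference: 954^α = 0.59·2500^α, so (954/2500)^α = 0.59.
α = ln(0.59) / ln(954/2500) = -0.5276327/-0.9633823 ≈ 0.5477.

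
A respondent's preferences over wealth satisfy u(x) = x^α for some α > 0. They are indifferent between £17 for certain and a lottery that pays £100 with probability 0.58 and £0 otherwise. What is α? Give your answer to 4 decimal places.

The lottery's expected utility is 0.58·u(100) + 0.42·u(0) = 0.58·100^α (since u(0) = 0 for α > 0).
Setting u(17) equal to that: 17^α = 0.58·100^α ⇒ (17/100)^α = 0.58.
Taking logs: α·ln(17/100) = ln(0.58), so α = -0.5447272 / -1.7719568 ≈ 0.3074.

α ≈ 0.3074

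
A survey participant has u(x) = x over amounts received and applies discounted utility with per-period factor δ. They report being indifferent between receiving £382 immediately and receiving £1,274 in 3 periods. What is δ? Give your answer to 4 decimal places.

Indifference means u(382) = δ^3 · u(1274), so δ^3 = u(382)/u(1274).
With u(x) = x: δ^3 = 382/1274 = 0.29984.
Hence δ = (0.29984)^(1/3) = 0.669316.

δ ≈ 0.6693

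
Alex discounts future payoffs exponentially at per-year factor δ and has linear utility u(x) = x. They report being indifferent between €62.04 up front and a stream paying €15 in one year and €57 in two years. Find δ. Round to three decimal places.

Equating present values: 62.04 = 15δ + 57δ².
That is, 57δ² + 15δ − 62.04 = 0, a quadratic in δ.
By the quadratic formula (taking the positive root), δ = (−15 + √14370.12) / 114 ≈ 0.920.

δ ≈ 0.920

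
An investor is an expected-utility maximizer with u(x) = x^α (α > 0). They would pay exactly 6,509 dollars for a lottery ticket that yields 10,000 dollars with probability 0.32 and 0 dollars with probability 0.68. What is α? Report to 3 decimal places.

EU(lottery) = 0.32·10000^α + 0.68·0 = 0.32·10000^α.
Setting u(6509) equal to that: 6509^α = 0.32·10000^α ⇒ (6509/10000)^α = 0.32.
Taking logs: α·ln(6509/10000) = ln(0.32), so α = -1.139434 / -0.429399 ≈ 2.654.

α ≈ 2.654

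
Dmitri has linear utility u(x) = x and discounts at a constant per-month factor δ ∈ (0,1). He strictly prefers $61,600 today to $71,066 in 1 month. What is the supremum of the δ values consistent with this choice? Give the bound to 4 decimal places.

δ < 0.8668

Comparing present values: 61600 > δ·71066.
So δ < 61600/71066 = 0.86680.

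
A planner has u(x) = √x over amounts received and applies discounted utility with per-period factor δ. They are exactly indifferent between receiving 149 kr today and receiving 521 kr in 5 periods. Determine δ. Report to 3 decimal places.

δ ≈ 0.882

The payoff in 5 periods is discounted by δ^5, so u(149) = δ^5·u(521) and δ^5 = u(149)/u(521).
Since u(x) = √x, δ^5 = √(149/521) = 0.53478.
Taking the 5th root: δ = 0.53478^(1/5) ≈ 0.882.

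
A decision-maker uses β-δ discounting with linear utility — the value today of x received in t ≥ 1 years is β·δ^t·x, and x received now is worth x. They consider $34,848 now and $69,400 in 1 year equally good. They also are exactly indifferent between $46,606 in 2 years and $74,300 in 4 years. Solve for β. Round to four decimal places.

β ≈ 0.6340

Both payoffs in the second observation are in the future, so β drops out: δ^2·46606 = δ^4·74300 ⇒ δ^2 = 46606/74300 = 0.62727, so δ = 0.79200.
Now use the now-vs-future pair: 34848 = β·δ·69400 gives β = 34848/(0.79200·69400) ≈ 0.6340.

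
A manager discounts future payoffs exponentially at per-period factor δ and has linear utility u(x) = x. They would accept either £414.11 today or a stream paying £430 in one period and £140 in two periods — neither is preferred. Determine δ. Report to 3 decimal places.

The stream is worth 430δ + 140δ² today, so 430δ + 140δ² = 414.11.
Rearranged: 140δ² + 430δ − 414.11 = 0.
δ = (−430 + √(430² + 4·140·414.11)) / (2·140) = (−430 + √416801.60) / 280 ≈ 0.770.

δ ≈ 0.770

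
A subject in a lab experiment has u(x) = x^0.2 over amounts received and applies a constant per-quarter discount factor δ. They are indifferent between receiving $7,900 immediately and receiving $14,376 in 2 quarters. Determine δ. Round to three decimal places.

δ ≈ 0.942

Indifference means u(7900) = δ^2 · u(14376), so δ^2 = u(7900)/u(14376).
Since u(x) = x^0.2, δ^2 = (7900/14376)^0.2 = 0.54953^0.2 = 0.88715.
Hence δ = (0.88715)^(1/2) = 0.94189.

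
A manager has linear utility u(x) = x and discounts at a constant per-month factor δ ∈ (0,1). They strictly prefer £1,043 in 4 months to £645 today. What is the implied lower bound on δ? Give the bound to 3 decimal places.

The preference means 645 < δ^4·1043.
Dividing by 1043: δ^4 > 0.61841. Both sides are positive, so the 4th root keeps the direction.
δ > (645/1043)^(1/4) ≈ 0.887.

δ > 0.887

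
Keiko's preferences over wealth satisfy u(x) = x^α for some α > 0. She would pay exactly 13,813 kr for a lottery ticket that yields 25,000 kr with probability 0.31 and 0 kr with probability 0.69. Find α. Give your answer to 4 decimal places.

EU(lottery) = 0.31·25000^α + 0.69·0 = 0.31·25000^α.
Setting u(13813) equal to that: 13813^α = 0.31·25000^α ⇒ (13813/25000)^α = 0.31.
Take logs: α = ln 0.31 / ln(13813/25000) ≈ 1.974129.

α ≈ 1.9741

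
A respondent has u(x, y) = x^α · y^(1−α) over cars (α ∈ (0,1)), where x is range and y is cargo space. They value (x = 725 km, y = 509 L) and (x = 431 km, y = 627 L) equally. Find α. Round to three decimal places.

The Cobb–Douglas utilities coincide, so 725^α·509^(1−α) = 431^α·627^(1−α).
Rearrange to (725/431)^α = (627/509)^(1−α) and take logs: α·0.520064 = (1−α)·0.208499.
Thus α·(0.728563) = 0.208499, so α = 0.208499/0.728563 ≈ 0.286.

α ≈ 0.286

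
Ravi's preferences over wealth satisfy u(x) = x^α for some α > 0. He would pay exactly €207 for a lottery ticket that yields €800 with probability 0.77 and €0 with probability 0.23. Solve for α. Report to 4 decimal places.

α ≈ 0.1933

Since u(0) = 0, the lottery's EU is 0.77·800^α.
Setting u(207) equal to that: 207^α = 0.77·800^α ⇒ (207/800)^α = 0.77.
Taking logs: α·ln(207/800) = ln(0.77), so α = -0.2613648 / -1.3518929 ≈ 0.1933.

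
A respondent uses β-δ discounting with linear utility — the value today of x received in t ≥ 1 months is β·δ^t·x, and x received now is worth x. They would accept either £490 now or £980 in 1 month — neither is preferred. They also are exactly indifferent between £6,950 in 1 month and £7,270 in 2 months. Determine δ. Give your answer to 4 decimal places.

Both payoffs in the second observation are in the future, so β drops out: δ^1·6950 = δ^2·7270 ⇒ δ = 6950/7270 = 0.95598.

δ ≈ 0.9560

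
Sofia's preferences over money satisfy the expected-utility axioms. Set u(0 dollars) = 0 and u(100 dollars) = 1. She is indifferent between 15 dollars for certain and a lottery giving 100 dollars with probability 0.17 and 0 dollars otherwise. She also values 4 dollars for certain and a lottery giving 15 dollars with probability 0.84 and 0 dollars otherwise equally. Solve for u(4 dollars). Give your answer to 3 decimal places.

0.143

From the first indifference, u(15 dollars) = 0.17·u(100 dollars) + 0.83·u(0 dollars) = 0.17·1 + 0.83·0 = 0.17.
Then u(4 dollars) = 0.84·u(15 dollars) + 0.16·u(0 dollars) = 0.84·0.17 + 0.16·0.00 = 0.1428.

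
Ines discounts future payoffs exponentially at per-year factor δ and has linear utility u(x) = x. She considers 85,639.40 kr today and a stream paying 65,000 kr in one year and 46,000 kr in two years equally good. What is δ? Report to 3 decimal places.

δ ≈ 0.830

Present value of the stream is 65000·δ + 46000·δ². Indifference gives 65000δ + 46000δ² = 85639.40.
That is, 46000δ² + 65000δ − 85639.40 = 0, a quadratic in δ.
δ = (−65000 + √(65000² + 4·46000·85639.40)) / (2·46000) = (−65000 + √19982649600.00) / 92000 ≈ 0.830.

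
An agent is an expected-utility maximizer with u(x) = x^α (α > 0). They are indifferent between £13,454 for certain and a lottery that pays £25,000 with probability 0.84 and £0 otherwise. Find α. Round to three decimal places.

The lottery's expected utility is 0.84·u(25000) + 0.16·u(0) = 0.84·25000^α (since u(0) = 0 for α > 0).
Setting u(13454) equal to that: 13454^α = 0.84·25000^α ⇒ (13454/25000)^α = 0.84.
Take logs: α = ln 0.84 / ln(13454/25000) ≈ 0.28140.

α ≈ 0.281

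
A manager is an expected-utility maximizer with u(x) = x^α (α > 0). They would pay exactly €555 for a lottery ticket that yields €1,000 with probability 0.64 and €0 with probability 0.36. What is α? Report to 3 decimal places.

α ≈ 0.758

Since u(0) = 0, the lottery's EU is 0.64·1000^α.
Indifference: 555^α = 0.64·1000^α, so (555/1000)^α = 0.64.
α = ln(0.64) / ln(555/1000) = -0.446287/-0.588787 ≈ 0.758.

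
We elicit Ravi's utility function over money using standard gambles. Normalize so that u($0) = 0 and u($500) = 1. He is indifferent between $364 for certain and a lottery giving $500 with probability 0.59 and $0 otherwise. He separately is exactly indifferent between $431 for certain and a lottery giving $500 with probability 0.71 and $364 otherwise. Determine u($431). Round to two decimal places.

The first gamble pins u($364): it must equal 0.59·1 + 0.41·0 = 0.59.
Chaining: u($431) = 0.71·1.00 + 0.29·0.59 = 0.8811.

0.88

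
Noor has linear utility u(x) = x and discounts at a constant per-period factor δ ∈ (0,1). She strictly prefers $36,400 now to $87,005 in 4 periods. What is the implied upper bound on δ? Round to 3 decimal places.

δ < 0.804

The preference means 36400 > δ^4·87005.
Hence δ^4 < 36400/87005 = 0.41837, and x ↦ x^(1/4) is increasing on (0,∞).
δ < (36400/87005)^(1/4) ≈ 0.804.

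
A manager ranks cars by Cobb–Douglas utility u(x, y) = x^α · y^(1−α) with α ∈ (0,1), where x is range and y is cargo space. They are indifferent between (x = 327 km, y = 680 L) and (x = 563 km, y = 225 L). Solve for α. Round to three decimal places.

The Cobb–Douglas utilities coincide, so 327^α·680^(1−α) = 563^α·225^(1−α).
Taking logs: α·ln 327 + (1−α)·ln 680 = α·ln 563 + (1−α)·ln 225, i.e. α·-0.543319 = (1−α)·-1.105992.
So α/(1−α) = (-1.105992)/(-0.543319) = 2.035622, and α = 2.035622/3.035622 ≈ 0.671.

α ≈ 0.671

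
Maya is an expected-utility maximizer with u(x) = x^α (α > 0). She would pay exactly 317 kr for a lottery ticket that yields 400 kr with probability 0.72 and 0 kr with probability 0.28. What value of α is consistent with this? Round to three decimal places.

α ≈ 1.413

EU(lottery) = 0.72·400^α + 0.28·0 = 0.72·400^α.
Equating: 317^α = 0.72·400^α, i.e. 0.7925^α = 0.72.
α = ln(0.72) / ln(317/400) = -0.328504/-0.232563 ≈ 1.413.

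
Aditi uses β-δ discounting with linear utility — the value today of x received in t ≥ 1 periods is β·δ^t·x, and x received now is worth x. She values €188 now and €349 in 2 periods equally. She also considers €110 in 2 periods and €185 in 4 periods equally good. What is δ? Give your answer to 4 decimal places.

Both payoffs in the second observation are in the future, so β drops out: δ^2·110 = δ^4·185 ⇒ δ^2 = 110/185 = 0.59459, so δ = 0.77110.

δ ≈ 0.7711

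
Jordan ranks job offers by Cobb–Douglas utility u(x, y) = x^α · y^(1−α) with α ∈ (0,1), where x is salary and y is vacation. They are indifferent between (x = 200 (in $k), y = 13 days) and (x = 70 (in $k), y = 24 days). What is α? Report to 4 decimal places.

The Cobb–Douglas utilities coincide, so 200^α·13^(1−α) = 70^α·24^(1−α).
Taking logs: α·ln 200 + (1−α)·ln 13 = α·ln 70 + (1−α)·ln 24, i.e. α·1.0498221 = (1−α)·0.6131045.
So α/(1−α) = (0.6131045)/(1.0498221) = 0.5840080, and α = 0.5840080/1.5840080 ≈ 0.3687.

α ≈ 0.3687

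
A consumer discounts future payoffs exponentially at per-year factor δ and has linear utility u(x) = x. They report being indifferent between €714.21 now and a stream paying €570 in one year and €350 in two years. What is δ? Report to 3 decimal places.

The stream is worth 570δ + 350δ² today, so 570δ + 350δ² = 714.21.
So 350δ² + 570δ − 714.21 = 0.
The positive root is δ = [−570 + √(570² + 4·350·714.21)] / (2·350) = (−570 + 1150.997)/700 ≈ 0.830.

δ ≈ 0.830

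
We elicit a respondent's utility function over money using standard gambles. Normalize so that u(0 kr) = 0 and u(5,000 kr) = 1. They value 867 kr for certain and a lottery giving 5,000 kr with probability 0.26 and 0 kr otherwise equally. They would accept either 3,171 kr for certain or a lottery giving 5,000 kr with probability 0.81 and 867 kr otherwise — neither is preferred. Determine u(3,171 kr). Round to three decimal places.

0.859

First, u(867 kr) = 0.26·u(5,000 kr) + 0.74·u(0 kr) = 0.26.
Chaining: u(3,171 kr) = 0.81·1.00 + 0.19·0.26 = 0.8594.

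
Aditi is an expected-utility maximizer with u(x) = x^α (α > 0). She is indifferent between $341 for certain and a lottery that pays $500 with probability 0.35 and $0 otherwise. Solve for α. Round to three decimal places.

α ≈ 2.743

Since u(0) = 0, the lottery's EU is 0.35·500^α.
Equating: 341^α = 0.35·500^α, i.e. 0.6820^α = 0.35.
α = ln(0.35) / ln(341/500) = -1.049822/-0.382726 ≈ 2.743.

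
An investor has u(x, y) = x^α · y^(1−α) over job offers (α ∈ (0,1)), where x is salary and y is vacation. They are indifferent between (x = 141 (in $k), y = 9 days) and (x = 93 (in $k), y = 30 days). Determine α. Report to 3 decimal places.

α ≈ 0.743

The Cobb–Douglas utilities coincide, so 141^α·9^(1−α) = 93^α·30^(1−α).
Rearrange to (141/93)^α = (30/9)^(1−α) and take logs: α·0.416160 = (1−α)·1.203973.
So α/(1−α) = (1.203973)/(0.416160) = 2.893053, and α = 2.893053/3.893053 ≈ 0.743.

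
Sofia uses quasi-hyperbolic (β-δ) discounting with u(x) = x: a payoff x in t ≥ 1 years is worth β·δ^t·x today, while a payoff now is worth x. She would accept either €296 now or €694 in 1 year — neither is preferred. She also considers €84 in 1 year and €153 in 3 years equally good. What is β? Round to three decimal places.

The second indifference involves only future payoffs, so β cancels: β·δ^1·84 = β·δ^3·153, giving δ^2 = 84/153 = 0.54902, so δ = 0.74096.
Now use the now-vs-future pair: 296 = β·δ·694 gives β = 296/(0.74096·694) ≈ 0.576.

β ≈ 0.576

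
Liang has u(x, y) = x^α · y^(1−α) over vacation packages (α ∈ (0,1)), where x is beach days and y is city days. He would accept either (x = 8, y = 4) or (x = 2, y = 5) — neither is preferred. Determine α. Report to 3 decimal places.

Indifference: 8^α · 4^(1−α) = 2^α · 5^(1−α).
Taking logs: α·ln 8 + (1−α)·ln 4 = α·ln 2 + (1−α)·ln 5, i.e. α·1.386294 = (1−α)·0.223144.
With A = 1.386294 and B = 0.223144: α·A = (1−α)·B, so α = B/(A+B) = 0.223144/1.609438 ≈ 0.139.

α ≈ 0.139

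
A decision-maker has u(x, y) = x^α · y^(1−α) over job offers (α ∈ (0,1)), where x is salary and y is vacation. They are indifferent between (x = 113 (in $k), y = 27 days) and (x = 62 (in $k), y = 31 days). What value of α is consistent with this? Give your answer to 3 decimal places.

α ≈ 0.187

Indifference: 113^α · 27^(1−α) = 62^α · 31^(1−α).
Taking logs: α·ln 113 + (1−α)·ln 27 = α·ln 62 + (1−α)·ln 31, i.e. α·0.600253 = (1−α)·0.138150.
So α/(1−α) = (0.138150)/(0.600253) = 0.230153, and α = 0.230153/1.230153 ≈ 0.187.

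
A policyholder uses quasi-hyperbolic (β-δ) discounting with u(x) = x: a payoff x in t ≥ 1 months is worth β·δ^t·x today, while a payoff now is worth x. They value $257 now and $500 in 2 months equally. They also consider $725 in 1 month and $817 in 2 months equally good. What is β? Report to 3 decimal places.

From the later pair, β·δ^1·725 = β·δ^2·817; dividing through, δ = 725/817 = 0.88739.
The first indifference: 257 = β·δ^2·500, so β = 257/(δ^2·500) = 257/(0.78747·500) ≈ 0.653.

β ≈ 0.653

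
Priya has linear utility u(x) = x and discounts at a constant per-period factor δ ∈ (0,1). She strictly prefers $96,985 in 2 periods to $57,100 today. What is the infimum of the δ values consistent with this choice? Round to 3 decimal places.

The preference means 57100 < δ^2·96985.
Dividing by 96985: δ^2 > 0.58875. Both sides are positive, so the square root keeps the direction.
δ > (57100/96985)^(1/2) ≈ 0.767.

δ > 0.767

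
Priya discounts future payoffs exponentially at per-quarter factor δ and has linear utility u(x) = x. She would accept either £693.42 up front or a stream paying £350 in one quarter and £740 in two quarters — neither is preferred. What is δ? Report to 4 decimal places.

δ ≈ 0.7600

Equating present values: 693.42 = 350δ + 740δ².
So 740δ² + 350δ − 693.42 = 0.
δ = (−350 + √(350² + 4·740·693.42)) / (2·740) = (−350 + √2175023.20) / 1480 ≈ 0.7600.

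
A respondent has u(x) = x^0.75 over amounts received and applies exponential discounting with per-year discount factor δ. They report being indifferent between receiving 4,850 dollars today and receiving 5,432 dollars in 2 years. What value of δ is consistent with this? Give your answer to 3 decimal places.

Indifference means u(4850) = δ^2 · u(5432), so δ^2 = u(4850)/u(5432).
Since u(x) = x^0.75, δ^2 = (4850/5432)^0.75 = 0.89286^0.75 = 0.91852.
So δ = 0.91852^(1/2) ≈ 0.958.

δ ≈ 0.958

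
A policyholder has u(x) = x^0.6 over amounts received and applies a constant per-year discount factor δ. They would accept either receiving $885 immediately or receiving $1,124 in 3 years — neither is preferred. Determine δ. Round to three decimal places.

Equating discounted utilities: u(885) = δ^3·u(1124) ⇒ δ^3 = u(885)/u(1124).
With u(x) = x^0.6: δ^3 = 885^0.6/1124^0.6 = (885/1124)^0.6 = 0.86638.
Hence δ = (0.86638)^(1/3) = 0.95331.

δ ≈ 0.953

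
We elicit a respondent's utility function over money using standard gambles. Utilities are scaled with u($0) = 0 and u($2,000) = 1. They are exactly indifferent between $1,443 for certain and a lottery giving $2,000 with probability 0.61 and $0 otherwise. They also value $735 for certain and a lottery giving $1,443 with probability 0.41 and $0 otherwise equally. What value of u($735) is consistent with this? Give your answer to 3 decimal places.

The first gamble pins u($1,443): it must equal 0.61·1 + 0.39·0 = 0.61.
The second indifference gives u($735) = 0.41·u($1,443) + 0.59·u($0) = 0.41·0.61 + 0.59·0.00 = 0.2501.

0.250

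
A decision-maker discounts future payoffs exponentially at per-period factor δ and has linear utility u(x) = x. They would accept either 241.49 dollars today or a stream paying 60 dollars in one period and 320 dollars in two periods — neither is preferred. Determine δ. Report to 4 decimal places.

Equating present values: 241.49 = 60δ + 320δ².
Rearranged: 320δ² + 60δ − 241.49 = 0.
By the quadratic formula (taking the positive root), δ = (−60 + √312707.20) / 640 ≈ 0.7800.

δ ≈ 0.7800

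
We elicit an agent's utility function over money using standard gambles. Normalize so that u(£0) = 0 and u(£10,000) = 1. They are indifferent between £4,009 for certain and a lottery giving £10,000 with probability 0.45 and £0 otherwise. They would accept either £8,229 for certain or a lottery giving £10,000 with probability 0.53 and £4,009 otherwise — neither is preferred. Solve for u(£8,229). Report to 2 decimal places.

From the first indifference, u(£4,009) = 0.45·u(£10,000) + 0.55·u(£0) = 0.45·1 + 0.55·0 = 0.45.
Then u(£8,229) = 0.53·u(£10,000) + 0.47·u(£4,009) = 0.53·1.00 + 0.47·0.45 = 0.7415.

0.74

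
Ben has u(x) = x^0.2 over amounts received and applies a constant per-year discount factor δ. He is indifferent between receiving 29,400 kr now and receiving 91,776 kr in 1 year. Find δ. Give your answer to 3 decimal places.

Indifference means u(29400) = δ · u(91776), so δ = u(29400)/u(91776).
Since u(x) = x^0.2, δ = (29400/91776)^0.2 = 0.32035^0.2 = 0.79639.

δ ≈ 0.796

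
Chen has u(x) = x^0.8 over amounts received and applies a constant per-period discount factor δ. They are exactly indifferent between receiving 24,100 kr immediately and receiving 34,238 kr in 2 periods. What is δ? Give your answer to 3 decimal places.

Equating discounted utilities: u(24100) = δ^2·u(34238) ⇒ δ^2 = u(24100)/u(34238).
Since u(x) = x^0.8, δ^2 = (24100/34238)^0.8 = 0.70390^0.8 = 0.75510.
Taking the square root: δ = 0.75510^(1/2) ≈ 0.869.

δ ≈ 0.869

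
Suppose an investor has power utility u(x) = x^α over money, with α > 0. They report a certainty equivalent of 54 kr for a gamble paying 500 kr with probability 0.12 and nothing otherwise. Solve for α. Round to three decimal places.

The lottery's expected utility is 0.12·u(500) + 0.88·u(0) = 0.12·500^α (since u(0) = 0 for α > 0).
Equating: 54^α = 0.12·500^α, i.e. 0.1080^α = 0.12.
α = ln(0.12) / ln(54/500) = -2.120264/-2.225624 ≈ 0.953.

α ≈ 0.953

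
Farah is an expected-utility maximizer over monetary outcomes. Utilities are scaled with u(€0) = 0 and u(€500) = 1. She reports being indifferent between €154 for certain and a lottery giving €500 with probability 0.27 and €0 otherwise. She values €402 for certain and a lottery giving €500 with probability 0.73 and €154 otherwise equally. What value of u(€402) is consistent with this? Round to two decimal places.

0.80

First, u(€154) = 0.27·u(€500) + 0.73·u(€0) = 0.27.
Chaining: u(€402) = 0.73·1.00 + 0.27·0.27 = 0.8029.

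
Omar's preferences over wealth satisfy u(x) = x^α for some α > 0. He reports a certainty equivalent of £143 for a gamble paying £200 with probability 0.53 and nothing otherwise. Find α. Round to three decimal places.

α ≈ 1.892

Since u(0) = 0, the lottery's EU is 0.53·200^α.
Indifference: 143^α = 0.53·200^α, so (143/200)^α = 0.53.
Taking logs: α·ln(143/200) = ln(0.53), so α = -0.634878 / -0.335473 ≈ 1.892.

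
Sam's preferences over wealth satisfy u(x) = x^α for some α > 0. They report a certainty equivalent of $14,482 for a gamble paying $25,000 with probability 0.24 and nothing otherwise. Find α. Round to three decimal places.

Since u(0) = 0, the lottery's EU is 0.24·25000^α.
Setting u(14482) equal to that: 14482^α = 0.24·25000^α ⇒ (14482/25000)^α = 0.24.
Take logs: α = ln 0.24 / ln(14482/25000) ≈ 2.61391.

α ≈ 2.614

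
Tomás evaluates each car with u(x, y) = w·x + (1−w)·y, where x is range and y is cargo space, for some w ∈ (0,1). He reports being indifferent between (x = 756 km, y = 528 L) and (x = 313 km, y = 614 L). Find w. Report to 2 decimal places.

w = 0.16

Equating utilities: w·756 + (1−w)·528 = w·313 + (1−w)·614.
Collecting terms: w·443 = (1−w)·86.
Hence w = 86/(443+86) = 86/529 = 0.16.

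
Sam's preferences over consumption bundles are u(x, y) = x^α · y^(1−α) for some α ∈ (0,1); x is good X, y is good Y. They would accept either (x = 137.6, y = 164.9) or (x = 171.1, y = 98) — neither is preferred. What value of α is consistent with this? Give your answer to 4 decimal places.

The Cobb–Douglas utilities coincide, so 137.6^α·164.9^(1−α) = 171.1^α·98^(1−α).
(137.6/171.1)^α = (98/164.9)^(1−α); take logs: α·ln(137.6/171.1) = (1−α)·ln(98/164.9), i.e. α·-0.2178973 = (1−α)·-0.5203718.
So α/(1−α) = (-0.5203718)/(-0.2178973) = 2.3881517, and α = 2.3881517/3.3881517 ≈ 0.7049.

α ≈ 0.7049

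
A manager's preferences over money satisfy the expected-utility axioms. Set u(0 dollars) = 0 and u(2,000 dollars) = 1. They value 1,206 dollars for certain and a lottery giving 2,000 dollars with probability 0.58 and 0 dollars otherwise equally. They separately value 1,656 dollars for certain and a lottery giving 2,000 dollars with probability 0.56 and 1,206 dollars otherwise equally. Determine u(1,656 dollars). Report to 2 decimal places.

First, u(1,206 dollars) = 0.58·u(2,000 dollars) + 0.42·u(0 dollars) = 0.58.
Then u(1,656 dollars) = 0.56·u(2,000 dollars) + 0.44·u(1,206 dollars) = 0.56·1.00 + 0.44·0.58 = 0.8152.

0.82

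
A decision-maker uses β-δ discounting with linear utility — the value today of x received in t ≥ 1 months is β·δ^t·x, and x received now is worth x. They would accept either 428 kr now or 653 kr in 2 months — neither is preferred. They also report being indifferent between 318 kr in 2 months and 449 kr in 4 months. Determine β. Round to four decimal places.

β ≈ 0.9254

The second indifference involves only future payoffs, so β cancels: β·δ^2·318 = β·δ^4·449, giving δ^2 = 318/449 = 0.70824, so δ = 0.84157.
Substituting δ into 428 = β·δ^2·653: β = 428/(462.481) ≈ 0.9254.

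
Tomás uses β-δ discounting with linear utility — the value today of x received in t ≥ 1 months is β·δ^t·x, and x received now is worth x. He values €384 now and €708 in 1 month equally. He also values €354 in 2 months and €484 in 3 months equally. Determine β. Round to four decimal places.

Both payoffs in the second observation are in the future, so β drops out: δ^2·354 = δ^3·484 ⇒ δ = 354/484 = 0.73140.
The first indifference: 384 = β·δ·708, so β = 384/(δ·708) = 384/(0.73140·708) ≈ 0.7415.

β ≈ 0.7415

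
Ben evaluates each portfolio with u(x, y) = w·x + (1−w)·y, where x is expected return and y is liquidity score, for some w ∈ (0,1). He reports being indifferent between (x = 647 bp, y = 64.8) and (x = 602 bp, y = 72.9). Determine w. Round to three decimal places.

Indifference: w·647 + (1−w)·64.8 = w·602 + (1−w)·72.9.
Collecting terms: w·45 = (1−w)·8.1.
So w/(1−w) = 8.1/45 = 0.1800, giving w = 8.1/(45+8.1) = 0.153.

w = 0.153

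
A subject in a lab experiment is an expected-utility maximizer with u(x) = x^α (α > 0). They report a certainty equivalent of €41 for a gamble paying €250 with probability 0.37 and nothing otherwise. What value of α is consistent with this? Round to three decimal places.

The lottery's expected utility is 0.37·u(250) + 0.63·u(0) = 0.37·250^α (since u(0) = 0 for α > 0).
Setting u(41) equal to that: 41^α = 0.37·250^α ⇒ (41/250)^α = 0.37.
Take logs: α = ln 0.37 / ln(41/250) ≈ 0.54995.

α ≈ 0.550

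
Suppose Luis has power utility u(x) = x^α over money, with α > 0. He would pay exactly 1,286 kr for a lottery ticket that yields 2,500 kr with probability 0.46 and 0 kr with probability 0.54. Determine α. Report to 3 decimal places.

α ≈ 1.168

Since u(0) = 0, the lottery's EU is 0.46·2500^α.
Setting u(1286) equal to that: 1286^α = 0.46·2500^α ⇒ (1286/2500)^α = 0.46.
Taking logs: α·ln(1286/2500) = ln(0.46), so α = -0.776529 / -0.664754 ≈ 1.168.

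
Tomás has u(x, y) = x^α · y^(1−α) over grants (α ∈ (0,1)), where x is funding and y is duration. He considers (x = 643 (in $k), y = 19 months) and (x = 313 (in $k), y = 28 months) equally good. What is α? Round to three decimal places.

α ≈ 0.350

Set the two utilities equal: 643^α·19^(1−α) = 313^α·28^(1−α).
Taking logs: α·ln 643 + (1−α)·ln 19 = α·ln 313 + (1−α)·ln 28, i.e. α·0.719942 = (1−α)·0.387766.
So α/(1−α) = (0.387766)/(0.719942) = 0.538607, and α = 0.538607/1.538607 ≈ 0.350.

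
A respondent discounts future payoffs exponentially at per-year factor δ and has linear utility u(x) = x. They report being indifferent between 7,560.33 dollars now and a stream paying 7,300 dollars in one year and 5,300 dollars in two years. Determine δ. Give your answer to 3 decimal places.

δ ≈ 0.690

Present value of the stream is 7300·δ + 5300·δ². Indifference gives 7300δ + 5300δ² = 7560.33.
So 5300δ² + 7300δ − 7560.33 = 0.
By the quadratic formula (taking the positive root), δ = (−7300 + √213568996.00) / 10600 ≈ 0.690.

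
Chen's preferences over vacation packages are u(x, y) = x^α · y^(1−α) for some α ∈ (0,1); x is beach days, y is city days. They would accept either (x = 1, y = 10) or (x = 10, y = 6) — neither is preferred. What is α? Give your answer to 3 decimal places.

α ≈ 0.182

Set the two utilities equal: 1^α·10^(1−α) = 10^α·6^(1−α).
Taking logs: α·ln 1 + (1−α)·ln 10 = α·ln 10 + (1−α)·ln 6, i.e. α·-2.302585 = (1−α)·-0.510826.
So α/(1−α) = (-0.510826)/(-2.302585) = 0.221849, and α = 0.221849/1.221849 ≈ 0.182.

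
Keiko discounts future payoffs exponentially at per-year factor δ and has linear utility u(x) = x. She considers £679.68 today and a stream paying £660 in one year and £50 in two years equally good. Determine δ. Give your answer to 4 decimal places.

Present value of the stream is 660·δ + 50·δ². Indifference gives 660δ + 50δ² = 679.68.
Rearranged: 50δ² + 660δ − 679.68 = 0.
By the quadratic formula (taking the positive root), δ = (−660 + √571536.00) / 100 ≈ 0.9600.

δ ≈ 0.9600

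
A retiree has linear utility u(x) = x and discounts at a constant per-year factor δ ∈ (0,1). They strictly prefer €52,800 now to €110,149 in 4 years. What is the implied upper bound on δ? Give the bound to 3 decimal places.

Comparing present values: 52800 > δ^4·110149.
Dividing by 110149: δ^4 < 0.47935. Both sides are positive, so the 4th root keeps the direction.
δ < 0.47935^(1/4) = 0.832.

δ < 0.832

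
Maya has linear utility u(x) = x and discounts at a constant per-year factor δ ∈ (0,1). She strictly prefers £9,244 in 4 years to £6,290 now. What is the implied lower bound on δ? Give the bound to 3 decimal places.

δ > 0.908

Under u(x) = x this choice says 6290 < δ^4·9244.
So δ^4 > 6290/9244 = 0.68044; taking the 4th root of both positive sides preserves the inequality.
δ > 0.68044^(1/4) = 0.908.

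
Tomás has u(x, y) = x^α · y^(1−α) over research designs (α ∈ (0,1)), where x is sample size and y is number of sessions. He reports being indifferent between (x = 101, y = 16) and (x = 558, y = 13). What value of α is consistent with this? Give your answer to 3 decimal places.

The Cobb–Douglas utilities coincide, so 101^α·16^(1−α) = 558^α·13^(1−α).
Taking logs: α·ln 101 + (1−α)·ln 16 = α·ln 558 + (1−α)·ln 13, i.e. α·-1.709238 = (1−α)·-0.207639.
So α/(1−α) = (-0.207639)/(-1.709238) = 0.121480, and α = 0.121480/1.121480 ≈ 0.108.

α ≈ 0.108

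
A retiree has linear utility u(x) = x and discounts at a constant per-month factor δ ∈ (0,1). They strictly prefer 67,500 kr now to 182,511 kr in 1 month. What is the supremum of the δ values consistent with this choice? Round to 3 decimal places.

δ < 0.370

The preference means 67500 > δ·182511.
So δ < 67500/182511 = 0.36984.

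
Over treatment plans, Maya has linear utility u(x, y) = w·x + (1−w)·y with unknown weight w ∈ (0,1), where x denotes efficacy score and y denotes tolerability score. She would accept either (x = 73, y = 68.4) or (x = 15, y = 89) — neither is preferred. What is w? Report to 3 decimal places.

Equating utilities: w·73 + (1−w)·68.4 = w·15 + (1−w)·89.
w·(73−15) = (1−w)·(89−68.4), i.e. w·58 = (1−w)·20.6.
The marginal rate of substitution is 20.6/58, so w = 20.6/(58+20.6) = 0.262.

w = 0.262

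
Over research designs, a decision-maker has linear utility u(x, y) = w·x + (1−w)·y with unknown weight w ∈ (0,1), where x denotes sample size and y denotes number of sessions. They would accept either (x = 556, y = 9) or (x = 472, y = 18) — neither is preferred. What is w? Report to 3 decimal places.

Indifference: w·556 + (1−w)·9 = w·472 + (1−w)·18.
Collecting terms: w·84 = (1−w)·9.
So w/(1−w) = 9/84 = 0.1071, giving w = 9/(84+9) = 0.097.

w = 0.097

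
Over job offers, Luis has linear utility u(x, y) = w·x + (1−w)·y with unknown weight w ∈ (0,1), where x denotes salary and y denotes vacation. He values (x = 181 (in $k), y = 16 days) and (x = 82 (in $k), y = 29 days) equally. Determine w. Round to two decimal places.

w = 0.12

Indifference: w·181 + (1−w)·16 = w·82 + (1−w)·29.
Rearranging, 99·w − 13·(1−w) = 0.
The marginal rate of substitution is 13/99, so w = 13/(99+13) = 0.12.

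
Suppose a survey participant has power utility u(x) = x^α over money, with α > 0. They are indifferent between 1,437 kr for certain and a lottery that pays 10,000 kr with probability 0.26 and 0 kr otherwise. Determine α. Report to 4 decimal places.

α ≈ 0.6944

The lottery's expected utility is 0.26·u(10000) + 0.74·u(0) = 0.26·10000^α (since u(0) = 0 for α > 0).
Setting u(1437) equal to that: 1437^α = 0.26·10000^α ⇒ (1437/10000)^α = 0.26.
Take logs: α = ln 0.26 / ln(1437/10000) ≈ 0.694358.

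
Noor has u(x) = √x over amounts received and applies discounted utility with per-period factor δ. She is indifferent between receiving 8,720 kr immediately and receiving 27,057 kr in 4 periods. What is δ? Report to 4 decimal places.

δ ≈ 0.8680

Indifference means u(8720) = δ^4 · u(27057), so δ^4 = u(8720)/u(27057).
Since u(x) = √x, δ^4 = √(8720/27057) = 0.56770.
Taking the 4th root: δ = 0.56770^(1/4) ≈ 0.8680.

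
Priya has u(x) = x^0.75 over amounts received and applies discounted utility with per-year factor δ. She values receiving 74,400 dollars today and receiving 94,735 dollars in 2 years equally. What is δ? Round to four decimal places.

The payoff in 2 years is discounted by δ^2, so u(74400) = δ^2·u(94735) and δ^2 = u(74400)/u(94735).
Since u(x) = x^0.75, δ^2 = (74400/94735)^0.75 = 0.78535^0.75 = 0.83425.
Hence δ = (0.83425)^(1/2) = 0.913374.

δ ≈ 0.9134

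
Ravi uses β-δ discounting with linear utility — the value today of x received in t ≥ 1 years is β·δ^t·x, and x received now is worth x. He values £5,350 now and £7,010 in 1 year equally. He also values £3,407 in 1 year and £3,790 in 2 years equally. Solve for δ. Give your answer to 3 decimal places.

Both payoffs in the second observation are in the future, so β drops out: δ^1·3407 = δ^2·3790 ⇒ δ = 3407/3790 = 0.89894.

δ ≈ 0.899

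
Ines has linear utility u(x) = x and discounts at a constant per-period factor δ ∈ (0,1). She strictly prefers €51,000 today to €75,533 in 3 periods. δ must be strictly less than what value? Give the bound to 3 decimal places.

Comparing present values: 51000 > δ^3·75533.
So δ^3 < 51000/75533 = 0.67520; taking the cube root of both positive sides preserves the inequality.
δ < (51000/75533)^(1/3) ≈ 0.877.

δ < 0.877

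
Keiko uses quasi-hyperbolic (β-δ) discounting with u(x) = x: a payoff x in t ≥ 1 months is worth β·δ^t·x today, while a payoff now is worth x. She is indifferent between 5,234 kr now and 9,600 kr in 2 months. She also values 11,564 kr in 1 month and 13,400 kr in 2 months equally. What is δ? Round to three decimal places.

δ ≈ 0.863

The second indifference involves only future payoffs, so β cancels: β·δ^1·11564 = β·δ^2·13400, giving δ = 11564/13400 = 0.86299.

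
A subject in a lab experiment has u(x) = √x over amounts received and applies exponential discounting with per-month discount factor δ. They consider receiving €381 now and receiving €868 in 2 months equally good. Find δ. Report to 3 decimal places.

δ ≈ 0.814

The payoff in 2 months is discounted by δ^2, so u(381) = δ^2·u(868) and δ^2 = u(381)/u(868).
Since u(x) = √x, δ^2 = √(381/868) = 0.66253.
Hence δ = (0.66253)^(1/2) = 0.81396.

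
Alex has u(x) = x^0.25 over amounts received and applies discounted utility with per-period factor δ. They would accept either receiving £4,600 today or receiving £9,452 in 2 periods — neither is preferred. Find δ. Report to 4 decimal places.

Indifference means u(4600) = δ^2 · u(9452), so δ^2 = u(4600)/u(9452).
Since u(x) = x^0.25, δ^2 = (4600/9452)^0.25 = 0.48667^0.25 = 0.83523.
Hence δ = (0.83523)^(1/2) = 0.913912.

δ ≈ 0.9139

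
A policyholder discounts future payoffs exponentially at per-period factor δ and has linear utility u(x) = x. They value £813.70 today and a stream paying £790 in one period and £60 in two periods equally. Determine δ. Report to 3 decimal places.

δ ≈ 0.960

Present value of the stream is 790·δ + 60·δ². Indifference gives 790δ + 60δ² = 813.70.
So 60δ² + 790δ − 813.70 = 0.
δ = (−790 + √(790² + 4·60·813.70)) / (2·60) = (−790 + √819388.00) / 120 ≈ 0.960.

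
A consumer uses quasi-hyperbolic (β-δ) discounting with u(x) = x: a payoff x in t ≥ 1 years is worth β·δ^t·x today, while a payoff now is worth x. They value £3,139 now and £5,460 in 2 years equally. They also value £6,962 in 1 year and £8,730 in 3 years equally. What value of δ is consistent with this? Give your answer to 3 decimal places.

Both payoffs in the second observation are in the future, so β drops out: δ^1·6962 = δ^3·8730 ⇒ δ^2 = 6962/8730 = 0.79748, so δ = 0.89302.

δ ≈ 0.893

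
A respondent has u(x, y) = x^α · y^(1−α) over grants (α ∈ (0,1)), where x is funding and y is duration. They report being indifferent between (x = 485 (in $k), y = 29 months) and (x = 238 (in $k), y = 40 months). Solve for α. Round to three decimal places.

α ≈ 0.311

The Cobb–Douglas utilities coincide, so 485^α·29^(1−α) = 238^α·40^(1−α).
Taking logs: α·ln 485 + (1−α)·ln 29 = α·ln 238 + (1−α)·ln 40, i.e. α·0.711878 = (1−α)·0.321584.
Thus α·(1.033462) = 0.321584, so α = 0.321584/1.033462 ≈ 0.311.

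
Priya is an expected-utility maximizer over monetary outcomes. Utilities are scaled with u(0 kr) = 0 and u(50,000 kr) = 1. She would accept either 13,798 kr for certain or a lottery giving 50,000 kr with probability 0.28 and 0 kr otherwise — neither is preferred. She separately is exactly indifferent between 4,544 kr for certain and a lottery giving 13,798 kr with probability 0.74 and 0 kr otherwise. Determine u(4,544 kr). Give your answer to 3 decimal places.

0.207

From the first indifference, u(13,798 kr) = 0.28·u(50,000 kr) + 0.72·u(0 kr) = 0.28·1 + 0.72·0 = 0.28.
Chaining: u(4,544 kr) = 0.74·0.28 + 0.26·0.00 = 0.2072.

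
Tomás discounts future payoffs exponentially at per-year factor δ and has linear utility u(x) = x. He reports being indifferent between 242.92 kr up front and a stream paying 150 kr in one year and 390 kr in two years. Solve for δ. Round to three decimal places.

δ ≈ 0.620

Present value of the stream is 150·δ + 390·δ². Indifference gives 150δ + 390δ² = 242.92.
So 390δ² + 150δ − 242.92 = 0.
By the quadratic formula (taking the positive root), δ = (−150 + √401455.20) / 780 ≈ 0.620.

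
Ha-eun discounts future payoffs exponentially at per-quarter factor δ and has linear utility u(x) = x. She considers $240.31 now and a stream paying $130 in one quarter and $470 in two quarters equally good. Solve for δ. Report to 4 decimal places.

The stream is worth 130δ + 470δ² today, so 130δ + 470δ² = 240.31.
That is, 470δ² + 130δ − 240.31 = 0, a quadratic in δ.
By the quadratic formula (taking the positive root), δ = (−130 + √468682.80) / 940 ≈ 0.5900.

δ ≈ 0.5900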